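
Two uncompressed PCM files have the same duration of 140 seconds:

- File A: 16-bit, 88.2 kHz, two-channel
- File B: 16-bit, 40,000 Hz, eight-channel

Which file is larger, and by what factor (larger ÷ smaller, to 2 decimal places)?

File B, by a factor of 1.81

File A: 88,200 × 2 × 2 = 352,800 bytes/s.
File B: 40,000 × 2 × 8 = 640,000 bytes/s.
File B is larger; ratio = 89,600,000 / 49,392,000 = 1.81.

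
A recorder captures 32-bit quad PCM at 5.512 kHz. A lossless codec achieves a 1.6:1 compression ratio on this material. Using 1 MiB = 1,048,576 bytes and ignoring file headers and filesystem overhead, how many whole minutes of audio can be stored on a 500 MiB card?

158 minutes

Uncompressed byte rate = 5,512 × 4 × 4 = 88,192 bytes/s.
After 1.6:1 compression, effective rate ≈ 55120 bytes/s.
Capacity = 500 × 1,048,576 = 524,288,000 bytes.
524,288,000 / effective rate ≈ 9511.76 s → 158 minutes.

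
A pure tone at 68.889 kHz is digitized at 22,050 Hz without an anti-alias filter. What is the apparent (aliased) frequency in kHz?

2.739 kHz

Nyquist = 22,050/2 = 11,025 Hz; 68,889 Hz exceeds it.
Alias = |68,889 − 3×22,050| = |68,889 − 66,150| = 2,739 Hz = 2.739 kHz.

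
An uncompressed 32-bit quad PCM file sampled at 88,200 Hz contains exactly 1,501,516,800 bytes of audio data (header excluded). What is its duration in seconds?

1,064 seconds

Byte rate = 88,200 × 4 × 4 = 1,411,200 bytes/s.
Duration = 1,501,516,800 / 1,411,200 = 1,064 s.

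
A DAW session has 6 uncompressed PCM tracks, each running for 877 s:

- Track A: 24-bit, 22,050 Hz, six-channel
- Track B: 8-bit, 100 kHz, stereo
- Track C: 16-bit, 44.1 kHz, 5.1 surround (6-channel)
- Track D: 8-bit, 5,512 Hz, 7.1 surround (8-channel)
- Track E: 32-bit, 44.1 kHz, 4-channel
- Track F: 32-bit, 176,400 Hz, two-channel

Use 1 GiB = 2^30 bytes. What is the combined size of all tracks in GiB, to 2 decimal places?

2.68 GiB

Track A: 22,050 × 877 × 3 × 6 = 348,081,300 bytes.
Track B: 100,000 × 877 × 1 × 2 = 175,400,000 bytes.
Track C: 44,100 × 877 × 2 × 6 = 464,108,400 bytes.
Track D: 5,512 × 877 × 1 × 8 = 38,672,192 bytes.
Track E: 44,100 × 877 × 4 × 4 = 618,811,200 bytes.
Track F: 176,400 × 877 × 4 × 2 = 1,237,622,400 bytes.
Total = 2,882,695,492 bytes = 2.68 GiB.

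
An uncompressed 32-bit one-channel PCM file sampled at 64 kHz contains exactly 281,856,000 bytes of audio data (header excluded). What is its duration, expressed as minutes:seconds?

Byte rate = 64,000 × 4 × 1 = 256,000 bytes/s.
Duration = 281,856,000 / 256,000 = 1,101 s.
1,101 s = 18:21.

18:21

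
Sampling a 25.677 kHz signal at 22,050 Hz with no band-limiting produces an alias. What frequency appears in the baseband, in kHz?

Nyquist = 22,050/2 = 11,025 Hz; 25,677 Hz exceeds it.
Alias = |25,677 − 1×22,050| = |25,677 − 22,050| = 3,627 Hz = 3.627 kHz.

3.627 kHz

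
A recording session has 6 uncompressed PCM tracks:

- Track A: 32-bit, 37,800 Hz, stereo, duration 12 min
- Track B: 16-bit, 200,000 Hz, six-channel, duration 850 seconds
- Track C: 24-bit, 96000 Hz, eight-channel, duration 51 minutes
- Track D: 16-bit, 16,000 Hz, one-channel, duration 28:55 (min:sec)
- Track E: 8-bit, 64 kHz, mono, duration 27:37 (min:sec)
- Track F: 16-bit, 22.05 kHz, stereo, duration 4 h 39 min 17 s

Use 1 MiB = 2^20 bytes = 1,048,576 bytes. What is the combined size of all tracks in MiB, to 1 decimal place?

Track A: 12 min = 720 s; 37,800 × 720 × 4 × 2 = 217,728,000 bytes.
Track B: 200,000 × 850 × 2 × 6 = 2,040,000,000 bytes.
Track C: 51 minutes = 3,060 s; 96,000 × 3,060 × 3 × 8 = 7,050,240,000 bytes.
Track D: 28:55 (min:sec) = 1,735 s; 16,000 × 1,735 × 2 × 1 = 55,520,000 bytes.
Track E: 27:37 (min:sec) = 1,657 s; 64,000 × 1,657 × 1 × 1 = 106,048,000 bytes.
Track F: 4 h 39 min 17 s = 16,757 s; 22,050 × 16,757 × 2 × 2 = 1,477,967,400 bytes.
Total = 10,947,503,400 bytes = 10440.4 MiB.

10440.4 MiB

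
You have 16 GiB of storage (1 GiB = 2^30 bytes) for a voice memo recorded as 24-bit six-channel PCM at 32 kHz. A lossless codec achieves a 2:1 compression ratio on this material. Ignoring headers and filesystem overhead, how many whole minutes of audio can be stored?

994 minutes

Uncompressed byte rate = 32,000 × 3 × 6 = 576,000 bytes/s.
After 2:1 compression, effective rate ≈ 288000 bytes/s.
Capacity = 16 × 1,073,741,824 = 17,179,869,184 bytes.
17,179,869,184 / effective rate ≈ 59652.32 s → 994 minutes.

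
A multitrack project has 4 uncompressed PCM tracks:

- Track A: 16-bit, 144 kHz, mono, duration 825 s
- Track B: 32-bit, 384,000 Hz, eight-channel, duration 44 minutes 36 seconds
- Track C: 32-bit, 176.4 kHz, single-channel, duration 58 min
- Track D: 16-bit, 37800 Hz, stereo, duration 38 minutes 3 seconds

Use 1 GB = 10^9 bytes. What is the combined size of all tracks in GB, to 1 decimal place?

Track A: 144,000 × 825 × 2 × 1 = 237,600,000 bytes.
Track B: 44 minutes 36 seconds = 2,676 s; 384,000 × 2,676 × 4 × 8 = 32,882,688,000 bytes.
Track C: 58 min = 3,480 s; 176,400 × 3,480 × 4 × 1 = 2,455,488,000 bytes.
Track D: 38 minutes 3 seconds = 2,283 s; 37,800 × 2,283 × 2 × 2 = 345,189,600 bytes.
Total = 35,920,965,600 bytes = 35.9 GB.

35.9 GB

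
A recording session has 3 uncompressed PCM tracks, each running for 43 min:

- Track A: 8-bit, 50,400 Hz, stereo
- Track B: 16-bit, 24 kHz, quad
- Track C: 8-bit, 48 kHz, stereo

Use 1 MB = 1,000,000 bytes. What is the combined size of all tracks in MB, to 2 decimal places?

1003.10 MB

43 min = 2,580 s.
Track A: 50,400 × 2,580 × 1 × 2 = 260,064,000 bytes.
Track B: 24,000 × 2,580 × 2 × 4 = 495,360,000 bytes.
Track C: 48,000 × 2,580 × 1 × 2 = 247,680,000 bytes.
Total = 1,003,104,000 bytes = 1003.10 MB.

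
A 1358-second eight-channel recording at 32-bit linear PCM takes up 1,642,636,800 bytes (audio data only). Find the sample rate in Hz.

Bytes = sample_rate × seconds × bytes_per_sample × channels.
sample_rate = 1,642,636,800 / (1,358 × 4 × 8) = 1,642,636,800 / 43,456 = 37,800 Hz.

37,800 Hz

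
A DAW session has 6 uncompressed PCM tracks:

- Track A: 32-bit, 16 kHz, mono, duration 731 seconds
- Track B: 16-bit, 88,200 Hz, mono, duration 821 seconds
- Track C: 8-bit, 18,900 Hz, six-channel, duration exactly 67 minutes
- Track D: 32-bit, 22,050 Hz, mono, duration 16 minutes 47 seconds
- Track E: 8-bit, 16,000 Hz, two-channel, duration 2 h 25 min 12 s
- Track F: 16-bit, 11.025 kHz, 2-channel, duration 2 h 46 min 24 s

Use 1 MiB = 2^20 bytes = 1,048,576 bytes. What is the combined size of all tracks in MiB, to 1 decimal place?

Track A: 16,000 × 731 × 4 × 1 = 46,784,000 bytes.
Track B: 88,200 × 821 × 2 × 1 = 144,824,400 bytes.
Track C: exactly 67 minutes = 4,020 s; 18,900 × 4,020 × 1 × 6 = 455,868,000 bytes.
Track D: 16 minutes 47 seconds = 1,007 s; 22,050 × 1,007 × 4 × 1 = 88,817,400 bytes.
Track E: 2 h 25 min 12 s = 8,712 s; 16,000 × 8,712 × 1 × 2 = 278,784,000 bytes.
Track F: 2 h 46 min 24 s = 9,984 s; 11,025 × 9,984 × 2 × 2 = 440,294,400 bytes.
Total = 1,455,372,200 bytes = 1388.0 MiB.

1388.0 MiB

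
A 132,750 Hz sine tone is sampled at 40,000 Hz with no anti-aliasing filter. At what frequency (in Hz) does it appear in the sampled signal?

Nyquist = 40,000/2 = 20,000 Hz; 132,750 Hz exceeds it.
Alias = |132,750 − 3×40,000| = |132,750 − 120,000| = 12,750 Hz.

12,750 Hz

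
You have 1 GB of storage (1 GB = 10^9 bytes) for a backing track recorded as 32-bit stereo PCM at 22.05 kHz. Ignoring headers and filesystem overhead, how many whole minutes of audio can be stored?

Uncompressed byte rate = 22,050 × 4 × 2 = 176,400 bytes/s.
Capacity = 1 × 1,000,000,000 = 1,000,000,000 bytes.
1,000,000,000 / 176,400 ≈ 5668.93 s → 94 minutes.

94 minutes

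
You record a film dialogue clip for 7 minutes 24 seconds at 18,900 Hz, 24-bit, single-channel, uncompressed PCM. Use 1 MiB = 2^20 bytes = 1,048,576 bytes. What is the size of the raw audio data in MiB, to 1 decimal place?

Duration = 7 minutes 24 seconds = 444 s.
Bytes = 18,900 samples/s × 444 s × 3 bytes/sample × 1 ch = 25,174,800 bytes.
25,174,800 / 1,048,576 = 24.0 MiB.

24.0 MiB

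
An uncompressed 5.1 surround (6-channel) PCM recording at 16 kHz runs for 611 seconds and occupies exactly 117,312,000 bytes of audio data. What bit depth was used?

Bytes per sample = 117,312,000 / (16,000 × 611 × 6) = 117,312,000 / 58,656,000 = 2.
Bit depth = 2 × 8 = 16 bits.

16 bits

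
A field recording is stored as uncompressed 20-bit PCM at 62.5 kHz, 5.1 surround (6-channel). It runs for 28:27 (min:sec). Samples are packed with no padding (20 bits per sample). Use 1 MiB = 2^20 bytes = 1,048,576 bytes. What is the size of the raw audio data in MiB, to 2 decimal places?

Duration = 28:27 (min:sec) = 1,707 s.
Bits = 62,500 × 1,707 × 20 × 6 = 12,802,500,000 bits = 1,600,312,500 bytes.
1,600,312,500 / 1,048,576 = 1526.18 MiB.

1526.18 MiB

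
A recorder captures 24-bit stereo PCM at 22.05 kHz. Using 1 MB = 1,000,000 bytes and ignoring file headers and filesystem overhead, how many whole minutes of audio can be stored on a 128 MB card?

Uncompressed byte rate = 22,050 × 3 × 2 = 132,300 bytes/s.
Capacity = 128 × 1,000,000 = 128,000,000 bytes.
128,000,000 / 132,300 ≈ 967.5 s → 16 minutes.

16 minutes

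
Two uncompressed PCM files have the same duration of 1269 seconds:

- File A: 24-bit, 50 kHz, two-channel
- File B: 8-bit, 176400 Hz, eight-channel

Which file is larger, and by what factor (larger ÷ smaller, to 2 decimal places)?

File B, by a factor of 4.70

File A: 50,000 × 3 × 2 = 300,000 bytes/s.
File B: 176,400 × 1 × 8 = 1,411,200 bytes/s.
File B is larger; ratio = 1,790,812,800 / 380,700,000 = 4.70.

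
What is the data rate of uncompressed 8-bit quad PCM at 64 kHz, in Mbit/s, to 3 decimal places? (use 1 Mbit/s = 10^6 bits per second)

Bit rate = 64,000 × 8 × 4 = 2,048,000 bits/s.
= 2.048 Mbit/s.

2.048 Mbit/s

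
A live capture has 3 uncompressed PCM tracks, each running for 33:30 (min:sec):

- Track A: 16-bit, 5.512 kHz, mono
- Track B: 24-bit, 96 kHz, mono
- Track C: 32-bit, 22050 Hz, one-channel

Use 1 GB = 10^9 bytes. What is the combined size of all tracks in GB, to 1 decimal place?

33:30 (min:sec) = 2,010 s.
Track A: 5,512 × 2,010 × 2 × 1 = 22,158,240 bytes.
Track B: 96,000 × 2,010 × 3 × 1 = 578,880,000 bytes.
Track C: 22,050 × 2,010 × 4 × 1 = 177,282,000 bytes.
Total = 778,320,240 bytes = 0.8 GB.

0.8 GB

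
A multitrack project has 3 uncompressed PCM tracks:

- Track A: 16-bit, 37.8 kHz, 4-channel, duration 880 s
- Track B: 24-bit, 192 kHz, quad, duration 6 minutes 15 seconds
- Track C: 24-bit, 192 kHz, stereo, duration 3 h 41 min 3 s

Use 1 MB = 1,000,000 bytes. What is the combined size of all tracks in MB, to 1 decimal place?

Track A: 37,800 × 880 × 2 × 4 = 266,112,000 bytes.
Track B: 6 minutes 15 seconds = 375 s; 192,000 × 375 × 3 × 4 = 864,000,000 bytes.
Track C: 3 h 41 min 3 s = 13,263 s; 192,000 × 13,263 × 3 × 2 = 15,278,976,000 bytes.
Total = 16,409,088,000 bytes = 16409.1 MB.

16409.1 MB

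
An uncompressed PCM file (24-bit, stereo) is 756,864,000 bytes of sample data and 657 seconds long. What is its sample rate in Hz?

Bytes = sample_rate × seconds × bytes_per_sample × channels.
sample_rate = 756,864,000 / (657 × 3 × 2) = 756,864,000 / 3,942 = 192,000 Hz.

192,000 Hz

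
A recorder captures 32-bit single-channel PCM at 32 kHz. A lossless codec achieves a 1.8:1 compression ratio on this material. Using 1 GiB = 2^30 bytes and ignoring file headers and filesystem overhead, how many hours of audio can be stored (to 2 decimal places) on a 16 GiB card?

67.11 hours

Uncompressed byte rate = 32,000 × 4 × 1 = 128,000 bytes/s.
After 1.8:1 compression, effective rate ≈ 71111.11 bytes/s.
Capacity = 16 × 1,073,741,824 = 17,179,869,184 bytes.
17,179,869,184 / effective rate ≈ 241591.91 s → 67.11 hours.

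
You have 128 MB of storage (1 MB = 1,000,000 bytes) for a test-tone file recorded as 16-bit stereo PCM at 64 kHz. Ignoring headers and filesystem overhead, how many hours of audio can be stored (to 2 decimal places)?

Uncompressed byte rate = 64,000 × 2 × 2 = 256,000 bytes/s.
Capacity = 128 × 1,000,000 = 128,000,000 bytes.
128,000,000 / 256,000 ≈ 500 s → 0.14 hours.

0.14 hours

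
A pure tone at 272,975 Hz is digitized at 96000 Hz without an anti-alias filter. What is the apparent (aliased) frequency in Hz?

Nyquist = 96,000/2 = 48,000 Hz; 272,975 Hz exceeds it.
Alias = |272,975 − 3×96,000| = |272,975 − 288,000| = 15,025 Hz.

15,025 Hz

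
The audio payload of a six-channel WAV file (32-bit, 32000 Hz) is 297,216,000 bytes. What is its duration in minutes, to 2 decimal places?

6.45 minutes

Byte rate = 32,000 × 4 × 6 = 768,000 bytes/s.
Duration = 297,216,000 / 768,000 = 387 s.
387 s / 60 = 6.45 minutes.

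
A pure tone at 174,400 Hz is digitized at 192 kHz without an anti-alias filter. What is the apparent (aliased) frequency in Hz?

17,600 Hz

Nyquist = 192,000/2 = 96,000 Hz; 174,400 Hz exceeds it.
Alias = |174,400 − 1×192,000| = |174,400 − 192,000| = 17,600 Hz.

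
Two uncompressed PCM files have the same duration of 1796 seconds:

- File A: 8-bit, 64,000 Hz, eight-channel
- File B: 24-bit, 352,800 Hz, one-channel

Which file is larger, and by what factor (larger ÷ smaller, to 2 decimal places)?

File A: 64,000 × 1 × 8 = 512,000 bytes/s.
File B: 352,800 × 3 × 1 = 1,058,400 bytes/s.
File B is larger; ratio = 1,900,886,400 / 919,552,000 = 2.07.

File B, by a factor of 2.07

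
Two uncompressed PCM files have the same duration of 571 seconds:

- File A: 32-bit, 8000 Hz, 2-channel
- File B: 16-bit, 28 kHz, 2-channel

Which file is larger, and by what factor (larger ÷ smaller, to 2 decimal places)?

File B, by a factor of 1.75

File A: 8,000 × 4 × 2 = 64,000 bytes/s.
File B: 28,000 × 2 × 2 = 112,000 bytes/s.
File B is larger; ratio = 63,952,000 / 36,544,000 = 1.75.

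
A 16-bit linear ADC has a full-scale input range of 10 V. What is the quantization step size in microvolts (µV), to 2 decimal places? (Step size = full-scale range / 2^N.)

152.59 µV

10 V / 2^16 = 10 / 65,536 V = 152.59 µV.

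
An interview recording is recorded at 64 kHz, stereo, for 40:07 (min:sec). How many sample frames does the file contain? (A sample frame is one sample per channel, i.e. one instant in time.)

40:07 (min:sec) = 2,407 s.
64,000 samples/s × 2,407 s = 154,048,000 frames.

154,048,000 sample frames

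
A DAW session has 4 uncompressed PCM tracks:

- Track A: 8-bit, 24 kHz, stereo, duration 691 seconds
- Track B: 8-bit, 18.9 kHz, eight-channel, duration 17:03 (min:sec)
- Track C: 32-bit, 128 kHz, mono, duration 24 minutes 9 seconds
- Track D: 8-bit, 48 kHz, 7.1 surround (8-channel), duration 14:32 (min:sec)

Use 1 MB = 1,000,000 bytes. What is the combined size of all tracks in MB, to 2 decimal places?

Track A: 24,000 × 691 × 1 × 2 = 33,168,000 bytes.
Track B: 17:03 (min:sec) = 1,023 s; 18,900 × 1,023 × 1 × 8 = 154,677,600 bytes.
Track C: 24 minutes 9 seconds = 1,449 s; 128,000 × 1,449 × 4 × 1 = 741,888,000 bytes.
Track D: 14:32 (min:sec) = 872 s; 48,000 × 872 × 1 × 8 = 334,848,000 bytes.
Total = 1,264,581,600 bytes = 1264.58 MB.

1264.58 MB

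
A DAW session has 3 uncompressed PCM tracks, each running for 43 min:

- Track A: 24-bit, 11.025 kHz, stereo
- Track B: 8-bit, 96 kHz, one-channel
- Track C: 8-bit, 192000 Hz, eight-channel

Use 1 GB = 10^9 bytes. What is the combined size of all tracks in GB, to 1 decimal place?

4.4 GB

43 min = 2,580 s.
Track A: 11,025 × 2,580 × 3 × 2 = 170,667,000 bytes.
Track B: 96,000 × 2,580 × 1 × 1 = 247,680,000 bytes.
Track C: 192,000 × 2,580 × 1 × 8 = 3,962,880,000 bytes.
Total = 4,381,227,000 bytes = 4.4 GB.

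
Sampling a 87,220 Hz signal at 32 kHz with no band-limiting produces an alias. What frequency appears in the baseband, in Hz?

Nyquist = 32,000/2 = 16,000 Hz; 87,220 Hz exceeds it.
Alias = |87,220 − 3×32,000| = |87,220 − 96,000| = 8,780 Hz.

8,780 Hz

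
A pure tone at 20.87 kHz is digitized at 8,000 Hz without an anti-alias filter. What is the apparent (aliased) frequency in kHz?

3.13 kHz

Nyquist = 8,000/2 = 4,000 Hz; 20,870 Hz exceeds it.
Alias = |20,870 − 3×8,000| = |20,870 − 24,000| = 3,130 Hz = 3.13 kHz.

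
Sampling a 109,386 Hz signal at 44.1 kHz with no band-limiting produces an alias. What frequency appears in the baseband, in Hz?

21,186 Hz

Nyquist = 44,100/2 = 22,050 Hz; 109,386 Hz exceeds it.
Alias = |109,386 − 2×44,100| = |109,386 − 88,200| = 21,186 Hz.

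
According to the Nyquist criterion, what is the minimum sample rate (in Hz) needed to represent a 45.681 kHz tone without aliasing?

Minimum sample rate = 2 × 45,681 Hz = 91,362 Hz.

91,362 Hz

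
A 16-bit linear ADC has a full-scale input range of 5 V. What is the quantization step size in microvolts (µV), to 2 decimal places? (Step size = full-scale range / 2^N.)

5 V / 2^16 = 5 / 65,536 V = 76.29 µV.

76.29 µV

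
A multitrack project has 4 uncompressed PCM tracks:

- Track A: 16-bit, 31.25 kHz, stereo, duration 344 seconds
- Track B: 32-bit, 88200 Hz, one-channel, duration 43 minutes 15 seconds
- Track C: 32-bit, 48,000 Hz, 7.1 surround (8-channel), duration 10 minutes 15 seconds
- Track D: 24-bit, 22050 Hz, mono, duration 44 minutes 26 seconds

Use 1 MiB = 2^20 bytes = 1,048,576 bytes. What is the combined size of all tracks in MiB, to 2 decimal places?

1983.18 MiB

Track A: 31,250 × 344 × 2 × 2 = 43,000,000 bytes.
Track B: 43 minutes 15 seconds = 2,595 s; 88,200 × 2,595 × 4 × 1 = 915,516,000 bytes.
Track C: 10 minutes 15 seconds = 615 s; 48,000 × 615 × 4 × 8 = 944,640,000 bytes.
Track D: 44 minutes 26 seconds = 2,666 s; 22,050 × 2,666 × 3 × 1 = 176,355,900 bytes.
Total = 2,079,511,900 bytes = 1983.18 MiB.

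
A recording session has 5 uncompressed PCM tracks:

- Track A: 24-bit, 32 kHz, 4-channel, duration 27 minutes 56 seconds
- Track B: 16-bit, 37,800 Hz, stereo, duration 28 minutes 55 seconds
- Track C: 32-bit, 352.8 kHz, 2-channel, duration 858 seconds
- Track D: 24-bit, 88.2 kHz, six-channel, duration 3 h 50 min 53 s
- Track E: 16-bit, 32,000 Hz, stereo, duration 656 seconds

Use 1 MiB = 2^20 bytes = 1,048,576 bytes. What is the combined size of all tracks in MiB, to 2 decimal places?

Track A: 27 minutes 56 seconds = 1,676 s; 32,000 × 1,676 × 3 × 4 = 643,584,000 bytes.
Track B: 28 minutes 55 seconds = 1,735 s; 37,800 × 1,735 × 2 × 2 = 262,332,000 bytes.
Track C: 352,800 × 858 × 4 × 2 = 2,421,619,200 bytes.
Track D: 3 h 50 min 53 s = 13,853 s; 88,200 × 13,853 × 3 × 6 = 21,993,022,800 bytes.
Track E: 32,000 × 656 × 2 × 2 = 83,968,000 bytes.
Total = 25,404,526,000 bytes = 24227.64 MiB.

24227.64 MiB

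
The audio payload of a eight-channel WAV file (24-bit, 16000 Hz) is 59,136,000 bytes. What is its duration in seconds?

Byte rate = 16,000 × 3 × 8 = 384,000 bytes/s.
Duration = 59,136,000 / 384,000 = 154 s.

154 seconds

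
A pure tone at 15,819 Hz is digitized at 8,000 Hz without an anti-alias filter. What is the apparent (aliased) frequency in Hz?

181 Hz

Nyquist = 8,000/2 = 4,000 Hz; 15,819 Hz exceeds it.
Alias = |15,819 − 2×8,000| = |15,819 − 16,000| = 181 Hz.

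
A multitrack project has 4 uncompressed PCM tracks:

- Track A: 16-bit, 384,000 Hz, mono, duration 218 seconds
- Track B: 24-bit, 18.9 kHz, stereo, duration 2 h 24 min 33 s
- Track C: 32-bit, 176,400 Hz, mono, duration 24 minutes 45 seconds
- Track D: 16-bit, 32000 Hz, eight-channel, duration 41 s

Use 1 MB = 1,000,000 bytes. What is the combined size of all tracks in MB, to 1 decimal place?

Track A: 384,000 × 218 × 2 × 1 = 167,424,000 bytes.
Track B: 2 h 24 min 33 s = 8,673 s; 18,900 × 8,673 × 3 × 2 = 983,518,200 bytes.
Track C: 24 minutes 45 seconds = 1,485 s; 176,400 × 1,485 × 4 × 1 = 1,047,816,000 bytes.
Track D: 32,000 × 41 × 2 × 8 = 20,992,000 bytes.
Total = 2,219,750,200 bytes = 2219.8 MB.

2219.8 MB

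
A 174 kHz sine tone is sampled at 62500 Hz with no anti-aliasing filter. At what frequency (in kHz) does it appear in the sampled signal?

13.5 kHz

Nyquist = 62,500/2 = 31,250 Hz; 174,000 Hz exceeds it.
Alias = |174,000 − 3×62,500| = |174,000 − 187,500| = 13,500 Hz = 13.5 kHz.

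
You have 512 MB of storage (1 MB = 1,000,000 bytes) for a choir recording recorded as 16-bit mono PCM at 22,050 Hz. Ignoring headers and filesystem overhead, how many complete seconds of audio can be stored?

Uncompressed byte rate = 22,050 × 2 × 1 = 44,100 bytes/s.
Capacity = 512 × 1,000,000 = 512,000,000 bytes.
512,000,000 / 44,100 ≈ 11609.98 s → 11,609 seconds.

11,609 seconds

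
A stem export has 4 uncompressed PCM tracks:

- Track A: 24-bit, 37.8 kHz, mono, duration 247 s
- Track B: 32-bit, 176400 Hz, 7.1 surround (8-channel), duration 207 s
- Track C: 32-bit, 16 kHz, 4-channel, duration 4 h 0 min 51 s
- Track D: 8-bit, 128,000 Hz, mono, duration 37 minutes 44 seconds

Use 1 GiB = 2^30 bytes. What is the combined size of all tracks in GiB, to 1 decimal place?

Track A: 37,800 × 247 × 3 × 1 = 28,009,800 bytes.
Track B: 176,400 × 207 × 4 × 8 = 1,168,473,600 bytes.
Track C: 4 h 0 min 51 s = 14,451 s; 16,000 × 14,451 × 4 × 4 = 3,699,456,000 bytes.
Track D: 37 minutes 44 seconds = 2,264 s; 128,000 × 2,264 × 1 × 1 = 289,792,000 bytes.
Total = 5,185,731,400 bytes = 4.8 GiB.

4.8 GiB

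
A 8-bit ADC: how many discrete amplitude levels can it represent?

2^8 = 256.

256 levels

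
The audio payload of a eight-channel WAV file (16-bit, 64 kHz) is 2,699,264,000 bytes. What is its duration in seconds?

Byte rate = 64,000 × 2 × 8 = 1,024,000 bytes/s.
Duration = 2,699,264,000 / 1,024,000 = 2,636 s.

2,636 seconds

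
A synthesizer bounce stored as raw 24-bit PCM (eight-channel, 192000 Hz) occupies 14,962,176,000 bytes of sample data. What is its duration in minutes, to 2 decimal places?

Byte rate = 192,000 × 3 × 8 = 4,608,000 bytes/s.
Duration = 14,962,176,000 / 4,608,000 = 3,247 s.
3,247 s / 60 = 54.12 minutes.

54.12 minutes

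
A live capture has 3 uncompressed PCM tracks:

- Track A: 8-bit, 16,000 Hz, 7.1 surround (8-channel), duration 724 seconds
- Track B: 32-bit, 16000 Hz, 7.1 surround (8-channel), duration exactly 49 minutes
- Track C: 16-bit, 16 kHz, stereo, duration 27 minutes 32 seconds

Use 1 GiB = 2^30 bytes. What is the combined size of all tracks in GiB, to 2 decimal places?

1.59 GiB

Track A: 16,000 × 724 × 1 × 8 = 92,672,000 bytes.
Track B: exactly 49 minutes = 2,940 s; 16,000 × 2,940 × 4 × 8 = 1,505,280,000 bytes.
Track C: 27 minutes 32 seconds = 1,652 s; 16,000 × 1,652 × 2 × 2 = 105,728,000 bytes.
Total = 1,703,680,000 bytes = 1.59 GiB.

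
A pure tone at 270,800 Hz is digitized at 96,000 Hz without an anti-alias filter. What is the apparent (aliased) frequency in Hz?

Nyquist = 96,000/2 = 48,000 Hz; 270,800 Hz exceeds it.
Alias = |270,800 − 3×96,000| = |270,800 − 288,000| = 17,200 Hz.

17,200 Hz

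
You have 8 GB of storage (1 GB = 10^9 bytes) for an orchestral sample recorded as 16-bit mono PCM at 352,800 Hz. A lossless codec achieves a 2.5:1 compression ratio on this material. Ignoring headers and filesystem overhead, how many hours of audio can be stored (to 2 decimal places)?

7.87 hours

Uncompressed byte rate = 352,800 × 2 × 1 = 705,600 bytes/s.
After 2.5:1 compression, effective rate ≈ 282240 bytes/s.
Capacity = 8 × 1,000,000,000 = 8,000,000,000 bytes.
8,000,000,000 / effective rate ≈ 28344.67 s → 7.87 hours.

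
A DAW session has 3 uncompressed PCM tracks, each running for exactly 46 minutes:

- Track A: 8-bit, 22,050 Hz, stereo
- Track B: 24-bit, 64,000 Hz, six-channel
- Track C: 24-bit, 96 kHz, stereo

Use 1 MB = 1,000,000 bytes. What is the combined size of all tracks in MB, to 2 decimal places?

4891.00 MB

exactly 46 minutes = 2,760 s.
Track A: 22,050 × 2,760 × 1 × 2 = 121,716,000 bytes.
Track B: 64,000 × 2,760 × 3 × 6 = 3,179,520,000 bytes.
Track C: 96,000 × 2,760 × 3 × 2 = 1,589,760,000 bytes.
Total = 4,890,996,000 bytes = 4891.00 MB.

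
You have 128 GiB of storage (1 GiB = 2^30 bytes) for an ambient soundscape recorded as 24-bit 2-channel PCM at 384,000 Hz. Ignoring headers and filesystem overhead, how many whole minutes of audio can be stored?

994 minutes

Uncompressed byte rate = 384,000 × 3 × 2 = 2,304,000 bytes/s.
Capacity = 128 × 1,073,741,824 = 137,438,953,472 bytes.
137,438,953,472 / 2,304,000 ≈ 59652.32 s → 994 minutes.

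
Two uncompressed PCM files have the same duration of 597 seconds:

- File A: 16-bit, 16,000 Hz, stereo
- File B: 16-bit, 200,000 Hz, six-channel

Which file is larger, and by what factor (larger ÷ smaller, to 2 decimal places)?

File B, by a factor of 37.50

File A: 16,000 × 2 × 2 = 64,000 bytes/s.
File B: 200,000 × 2 × 6 = 2,400,000 bytes/s.
File B is larger; ratio = 1,432,800,000 / 38,208,000 = 37.50.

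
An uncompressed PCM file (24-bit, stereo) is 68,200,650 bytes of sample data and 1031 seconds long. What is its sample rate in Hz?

Bytes = sample_rate × seconds × bytes_per_sample × channels.
sample_rate = 68,200,650 / (1,031 × 3 × 2) = 68,200,650 / 6,186 = 11,025 Hz.

11,025 Hz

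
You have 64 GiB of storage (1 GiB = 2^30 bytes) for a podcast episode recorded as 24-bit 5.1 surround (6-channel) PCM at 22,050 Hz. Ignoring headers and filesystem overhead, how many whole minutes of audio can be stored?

Uncompressed byte rate = 22,050 × 3 × 6 = 396,900 bytes/s.
Capacity = 64 × 1,073,741,824 = 68,719,476,736 bytes.
68,719,476,736 / 396,900 ≈ 173140.53 s → 2,885 minutes.

2,885 minutes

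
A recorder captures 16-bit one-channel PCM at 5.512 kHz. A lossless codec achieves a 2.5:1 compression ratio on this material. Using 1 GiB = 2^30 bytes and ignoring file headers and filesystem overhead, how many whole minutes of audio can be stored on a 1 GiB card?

Uncompressed byte rate = 5,512 × 2 × 1 = 11,024 bytes/s.
After 2.5:1 compression, effective rate ≈ 4409.6 bytes/s.
Capacity = 1 × 1,073,741,824 = 1,073,741,824 bytes.
1,073,741,824 / effective rate ≈ 243500.96 s → 4,058 minutes.

4,058 minutes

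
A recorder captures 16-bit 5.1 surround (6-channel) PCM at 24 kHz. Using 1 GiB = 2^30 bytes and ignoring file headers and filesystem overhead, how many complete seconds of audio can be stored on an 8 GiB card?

Uncompressed byte rate = 24,000 × 2 × 6 = 288,000 bytes/s.
Capacity = 8 × 1,073,741,824 = 8,589,934,592 bytes.
8,589,934,592 / 288,000 ≈ 29826.16 s → 29,826 seconds.

29,826 seconds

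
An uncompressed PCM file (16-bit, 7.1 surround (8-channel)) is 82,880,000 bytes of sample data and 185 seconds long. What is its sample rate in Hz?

Bytes = sample_rate × seconds × bytes_per_sample × channels.
sample_rate = 82,880,000 / (185 × 2 × 8) = 82,880,000 / 2,960 = 28,000 Hz.

28,000 Hz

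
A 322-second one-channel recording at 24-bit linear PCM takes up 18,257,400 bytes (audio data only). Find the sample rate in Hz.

Bytes = sample_rate × seconds × bytes_per_sample × channels.
sample_rate = 18,257,400 / (322 × 3 × 1) = 18,257,400 / 966 = 18,900 Hz.

18,900 Hz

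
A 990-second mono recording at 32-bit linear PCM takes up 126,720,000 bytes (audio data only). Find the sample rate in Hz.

32,000 Hz

Bytes = sample_rate × seconds × bytes_per_sample × channels.
sample_rate = 126,720,000 / (990 × 4 × 1) = 126,720,000 / 3,960 = 32,000 Hz.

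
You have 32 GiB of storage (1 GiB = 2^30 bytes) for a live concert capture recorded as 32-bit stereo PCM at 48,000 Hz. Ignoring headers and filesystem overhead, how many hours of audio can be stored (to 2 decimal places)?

24.86 hours

Uncompressed byte rate = 48,000 × 4 × 2 = 384,000 bytes/s.
Capacity = 32 × 1,073,741,824 = 34,359,738,368 bytes.
34,359,738,368 / 384,000 ≈ 89478.49 s → 24.86 hours.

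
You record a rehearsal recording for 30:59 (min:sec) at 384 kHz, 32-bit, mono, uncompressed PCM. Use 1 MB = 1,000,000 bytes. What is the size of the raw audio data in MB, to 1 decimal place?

Duration = 30:59 (min:sec) = 1,859 s.
Bytes = 384,000 samples/s × 1,859 s × 4 bytes/sample × 1 ch = 2,855,424,000 bytes.
2,855,424,000 / 1,000,000 = 2855.4 MB.

2855.4 MB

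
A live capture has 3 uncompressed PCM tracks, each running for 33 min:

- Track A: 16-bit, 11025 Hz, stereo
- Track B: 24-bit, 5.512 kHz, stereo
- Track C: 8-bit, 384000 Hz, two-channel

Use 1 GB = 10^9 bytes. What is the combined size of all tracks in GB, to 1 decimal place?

33 min = 1,980 s.
Track A: 11,025 × 1,980 × 2 × 2 = 87,318,000 bytes.
Track B: 5,512 × 1,980 × 3 × 2 = 65,482,560 bytes.
Track C: 384,000 × 1,980 × 1 × 2 = 1,520,640,000 bytes.
Total = 1,673,440,560 bytes = 1.7 GB.

1.7 GB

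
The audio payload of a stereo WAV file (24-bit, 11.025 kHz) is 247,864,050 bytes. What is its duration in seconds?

Byte rate = 11,025 × 3 × 2 = 66,150 bytes/s.
Duration = 247,864,050 / 66,150 = 3,747 s.

3,747 seconds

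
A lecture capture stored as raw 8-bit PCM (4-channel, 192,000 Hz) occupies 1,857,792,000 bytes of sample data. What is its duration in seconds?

2,419 seconds

Byte rate = 192,000 × 1 × 4 = 768,000 bytes/s.
Duration = 1,857,792,000 / 768,000 = 2,419 s.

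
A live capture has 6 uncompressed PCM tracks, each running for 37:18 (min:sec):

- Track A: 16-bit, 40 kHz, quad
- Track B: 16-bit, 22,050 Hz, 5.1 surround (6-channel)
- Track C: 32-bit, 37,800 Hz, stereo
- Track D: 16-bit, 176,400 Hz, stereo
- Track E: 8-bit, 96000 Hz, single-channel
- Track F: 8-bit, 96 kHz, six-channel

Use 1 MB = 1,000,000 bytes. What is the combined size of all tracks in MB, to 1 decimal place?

37:18 (min:sec) = 2,238 s.
Track A: 40,000 × 2,238 × 2 × 4 = 716,160,000 bytes.
Track B: 22,050 × 2,238 × 2 × 6 = 592,174,800 bytes.
Track C: 37,800 × 2,238 × 4 × 2 = 676,771,200 bytes.
Track D: 176,400 × 2,238 × 2 × 2 = 1,579,132,800 bytes.
Track E: 96,000 × 2,238 × 1 × 1 = 214,848,000 bytes.
Track F: 96,000 × 2,238 × 1 × 6 = 1,289,088,000 bytes.
Total = 5,068,174,800 bytes = 5068.2 MB.

5068.2 MB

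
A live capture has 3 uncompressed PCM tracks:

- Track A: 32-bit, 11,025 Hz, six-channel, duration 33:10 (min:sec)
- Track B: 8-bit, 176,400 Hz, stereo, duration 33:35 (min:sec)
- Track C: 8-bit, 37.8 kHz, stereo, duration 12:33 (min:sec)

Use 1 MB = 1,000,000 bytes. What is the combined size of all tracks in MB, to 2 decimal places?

1294.37 MB

Track A: 33:10 (min:sec) = 1,990 s; 11,025 × 1,990 × 4 × 6 = 526,554,000 bytes.
Track B: 33:35 (min:sec) = 2,015 s; 176,400 × 2,015 × 1 × 2 = 710,892,000 bytes.
Track C: 12:33 (min:sec) = 753 s; 37,800 × 753 × 1 × 2 = 56,926,800 bytes.
Total = 1,294,372,800 bytes = 1294.37 MB.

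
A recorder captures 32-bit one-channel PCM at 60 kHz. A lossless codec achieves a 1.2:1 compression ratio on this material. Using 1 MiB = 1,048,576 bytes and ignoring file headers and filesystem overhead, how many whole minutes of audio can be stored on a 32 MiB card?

Uncompressed byte rate = 60,000 × 4 × 1 = 240,000 bytes/s.
After 1.2:1 compression, effective rate ≈ 200000 bytes/s.
Capacity = 32 × 1,048,576 = 33,554,432 bytes.
33,554,432 / effective rate ≈ 167.77 s → 2 minutes.

2 minutes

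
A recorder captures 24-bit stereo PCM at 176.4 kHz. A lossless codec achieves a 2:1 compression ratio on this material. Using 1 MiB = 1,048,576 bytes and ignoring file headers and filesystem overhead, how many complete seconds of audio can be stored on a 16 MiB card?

31 seconds

Uncompressed byte rate = 176,400 × 3 × 2 = 1,058,400 bytes/s.
After 2:1 compression, effective rate ≈ 529200 bytes/s.
Capacity = 16 × 1,048,576 = 16,777,216 bytes.
16,777,216 / effective rate ≈ 31.7 s → 31 seconds.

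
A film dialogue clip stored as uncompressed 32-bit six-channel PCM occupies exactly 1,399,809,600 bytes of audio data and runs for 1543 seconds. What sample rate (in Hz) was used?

Bytes = sample_rate × seconds × bytes_per_sample × channels.
sample_rate = 1,399,809,600 / (1,543 × 4 × 6) = 1,399,809,600 / 37,032 = 37,800 Hz.

37,800 Hz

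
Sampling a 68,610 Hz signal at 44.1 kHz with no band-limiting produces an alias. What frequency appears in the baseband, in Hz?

Nyquist = 44,100/2 = 22,050 Hz; 68,610 Hz exceeds it.
Alias = |68,610 − 2×44,100| = |68,610 − 88,200| = 19,590 Hz.

19,590 Hz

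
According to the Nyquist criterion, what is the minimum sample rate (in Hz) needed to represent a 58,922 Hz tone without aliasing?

Minimum sample rate = 2 × 58,922 Hz = 117,844 Hz.

117,844 Hz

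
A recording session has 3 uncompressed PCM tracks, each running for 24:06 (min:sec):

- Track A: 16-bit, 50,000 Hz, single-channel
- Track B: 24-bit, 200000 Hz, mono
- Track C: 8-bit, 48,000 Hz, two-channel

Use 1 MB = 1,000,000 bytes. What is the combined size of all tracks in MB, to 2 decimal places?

24:06 (min:sec) = 1,446 s.
Track A: 50,000 × 1,446 × 2 × 1 = 144,600,000 bytes.
Track B: 200,000 × 1,446 × 3 × 1 = 867,600,000 bytes.
Track C: 48,000 × 1,446 × 1 × 2 = 138,816,000 bytes.
Total = 1,151,016,000 bytes = 1151.02 MB.

1151.02 MB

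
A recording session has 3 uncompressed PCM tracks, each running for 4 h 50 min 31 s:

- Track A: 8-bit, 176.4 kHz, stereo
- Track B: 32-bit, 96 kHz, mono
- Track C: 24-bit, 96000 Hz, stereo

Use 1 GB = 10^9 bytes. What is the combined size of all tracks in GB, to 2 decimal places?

4 h 50 min 31 s = 17,431 s.
Track A: 176,400 × 17,431 × 1 × 2 = 6,149,656,800 bytes.
Track B: 96,000 × 17,431 × 4 × 1 = 6,693,504,000 bytes.
Track C: 96,000 × 17,431 × 3 × 2 = 10,040,256,000 bytes.
Total = 22,883,416,800 bytes = 22.88 GB.

22.88 GB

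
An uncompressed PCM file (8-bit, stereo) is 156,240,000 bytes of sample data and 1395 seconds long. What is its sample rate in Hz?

56,000 Hz

Bytes = sample_rate × seconds × bytes_per_sample × channels.
sample_rate = 156,240,000 / (1,395 × 1 × 2) = 156,240,000 / 2,790 = 56,000 Hz.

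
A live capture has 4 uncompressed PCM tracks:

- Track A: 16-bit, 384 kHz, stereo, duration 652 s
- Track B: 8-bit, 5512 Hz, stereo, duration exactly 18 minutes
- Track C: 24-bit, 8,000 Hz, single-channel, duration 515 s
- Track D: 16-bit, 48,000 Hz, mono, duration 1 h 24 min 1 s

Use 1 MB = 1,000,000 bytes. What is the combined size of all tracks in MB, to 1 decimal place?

1509.7 MB

Track A: 384,000 × 652 × 2 × 2 = 1,001,472,000 bytes.
Track B: exactly 18 minutes = 1,080 s; 5,512 × 1,080 × 1 × 2 = 11,905,920 bytes.
Track C: 8,000 × 515 × 3 × 1 = 12,360,000 bytes.
Track D: 1 h 24 min 1 s = 5,041 s; 48,000 × 5,041 × 2 × 1 = 483,936,000 bytes.
Total = 1,509,673,920 bytes = 1509.7 MB.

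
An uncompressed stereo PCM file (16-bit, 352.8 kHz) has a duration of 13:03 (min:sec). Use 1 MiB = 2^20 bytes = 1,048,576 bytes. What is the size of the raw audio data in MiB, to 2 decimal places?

Duration = 13:03 (min:sec) = 783 s.
Bytes = 352,800 samples/s × 783 s × 2 bytes/sample × 2 ch = 1,104,969,600 bytes.
1,104,969,600 / 1,048,576 = 1053.78 MiB.

1053.78 MiB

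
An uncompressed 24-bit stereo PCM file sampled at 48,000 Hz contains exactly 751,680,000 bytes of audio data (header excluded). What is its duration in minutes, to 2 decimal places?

43.50 minutes

Byte rate = 48,000 × 3 × 2 = 288,000 bytes/s.
Duration = 751,680,000 / 288,000 = 2,610 s.
2,610 s / 60 = 43.50 minutes.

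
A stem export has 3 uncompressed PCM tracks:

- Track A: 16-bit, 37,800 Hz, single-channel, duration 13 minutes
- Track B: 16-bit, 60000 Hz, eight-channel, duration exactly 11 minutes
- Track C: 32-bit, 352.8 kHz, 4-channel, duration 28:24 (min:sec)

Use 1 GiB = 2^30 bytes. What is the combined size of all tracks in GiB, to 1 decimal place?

9.6 GiB

Track A: 13 minutes = 780 s; 37,800 × 780 × 2 × 1 = 58,968,000 bytes.
Track B: exactly 11 minutes = 660 s; 60,000 × 660 × 2 × 8 = 633,600,000 bytes.
Track C: 28:24 (min:sec) = 1,704 s; 352,800 × 1,704 × 4 × 4 = 9,618,739,200 bytes.
Total = 10,311,307,200 bytes = 9.6 GiB.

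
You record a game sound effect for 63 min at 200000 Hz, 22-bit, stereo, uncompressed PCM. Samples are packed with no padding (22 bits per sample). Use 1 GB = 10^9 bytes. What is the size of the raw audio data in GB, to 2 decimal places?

Duration = 63 min = 3,780 s.
Bits = 200,000 × 3,780 × 22 × 2 = 33,264,000,000 bits = 4,158,000,000 bytes.
4,158,000,000 / 1,000,000,000 = 4.16 GB.

4.16 GB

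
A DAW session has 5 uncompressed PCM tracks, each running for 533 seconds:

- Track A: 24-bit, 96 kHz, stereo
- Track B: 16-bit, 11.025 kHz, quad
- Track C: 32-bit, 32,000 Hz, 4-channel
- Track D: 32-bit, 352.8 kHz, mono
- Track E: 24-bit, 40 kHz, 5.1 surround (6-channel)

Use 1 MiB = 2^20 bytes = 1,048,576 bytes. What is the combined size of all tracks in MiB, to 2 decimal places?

1681.18 MiB

Track A: 96,000 × 533 × 3 × 2 = 307,008,000 bytes.
Track B: 11,025 × 533 × 2 × 4 = 47,010,600 bytes.
Track C: 32,000 × 533 × 4 × 4 = 272,896,000 bytes.
Track D: 352,800 × 533 × 4 × 1 = 752,169,600 bytes.
Track E: 40,000 × 533 × 3 × 6 = 383,760,000 bytes.
Total = 1,762,844,200 bytes = 1681.18 MiB.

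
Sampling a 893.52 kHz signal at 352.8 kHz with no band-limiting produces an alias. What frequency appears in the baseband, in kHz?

Nyquist = 352,800/2 = 176,400 Hz; 893,520 Hz exceeds it.
Alias = |893,520 − 3×352,800| = |893,520 − 1,058,400| = 164,880 Hz = 164.88 kHz.

164.88 kHz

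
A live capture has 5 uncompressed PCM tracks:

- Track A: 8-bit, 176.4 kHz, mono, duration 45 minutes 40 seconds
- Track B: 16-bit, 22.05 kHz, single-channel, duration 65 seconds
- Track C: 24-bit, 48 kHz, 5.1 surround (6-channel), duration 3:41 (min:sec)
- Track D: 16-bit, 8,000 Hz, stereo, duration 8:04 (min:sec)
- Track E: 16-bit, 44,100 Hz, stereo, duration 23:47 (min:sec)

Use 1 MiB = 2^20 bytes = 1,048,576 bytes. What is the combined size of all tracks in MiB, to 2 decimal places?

Track A: 45 minutes 40 seconds = 2,740 s; 176,400 × 2,740 × 1 × 1 = 483,336,000 bytes.
Track B: 22,050 × 65 × 2 × 1 = 2,866,500 bytes.
Track C: 3:41 (min:sec) = 221 s; 48,000 × 221 × 3 × 6 = 190,944,000 bytes.
Track D: 8:04 (min:sec) = 484 s; 8,000 × 484 × 2 × 2 = 15,488,000 bytes.
Track E: 23:47 (min:sec) = 1,427 s; 44,100 × 1,427 × 2 × 2 = 251,722,800 bytes.
Total = 944,357,300 bytes = 900.61 MiB.

900.61 MiB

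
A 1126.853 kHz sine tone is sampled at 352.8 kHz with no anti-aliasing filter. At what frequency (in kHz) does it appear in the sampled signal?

68.453 kHz

Nyquist = 352,800/2 = 176,400 Hz; 1,126,853 Hz exceeds it.
Alias = |1,126,853 − 3×352,800| = |1,126,853 − 1,058,400| = 68,453 Hz = 68.453 kHz.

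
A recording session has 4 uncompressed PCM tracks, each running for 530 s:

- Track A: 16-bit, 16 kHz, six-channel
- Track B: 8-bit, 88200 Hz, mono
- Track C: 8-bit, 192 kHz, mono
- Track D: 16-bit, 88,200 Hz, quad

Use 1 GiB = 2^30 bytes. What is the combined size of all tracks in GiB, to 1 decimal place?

0.6 GiB

Track A: 16,000 × 530 × 2 × 6 = 101,760,000 bytes.
Track B: 88,200 × 530 × 1 × 1 = 46,746,000 bytes.
Track C: 192,000 × 530 × 1 × 1 = 101,760,000 bytes.
Track D: 88,200 × 530 × 2 × 4 = 373,968,000 bytes.
Total = 624,234,000 bytes = 0.6 GiB.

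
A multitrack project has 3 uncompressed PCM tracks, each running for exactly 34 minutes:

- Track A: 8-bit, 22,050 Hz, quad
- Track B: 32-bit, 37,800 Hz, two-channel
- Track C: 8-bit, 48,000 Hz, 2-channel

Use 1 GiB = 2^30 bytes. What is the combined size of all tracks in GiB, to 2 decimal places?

0.92 GiB

exactly 34 minutes = 2,040 s.
Track A: 22,050 × 2,040 × 1 × 4 = 179,928,000 bytes.
Track B: 37,800 × 2,040 × 4 × 2 = 616,896,000 bytes.
Track C: 48,000 × 2,040 × 1 × 2 = 195,840,000 bytes.
Total = 992,664,000 bytes = 0.92 GiB.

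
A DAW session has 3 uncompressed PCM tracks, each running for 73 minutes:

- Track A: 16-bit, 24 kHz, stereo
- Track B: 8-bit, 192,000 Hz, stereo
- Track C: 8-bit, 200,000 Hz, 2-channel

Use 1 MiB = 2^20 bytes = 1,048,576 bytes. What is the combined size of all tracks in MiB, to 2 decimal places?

73 minutes = 4,380 s.
Track A: 24,000 × 4,380 × 2 × 2 = 420,480,000 bytes.
Track B: 192,000 × 4,380 × 1 × 2 = 1,681,920,000 bytes.
Track C: 200,000 × 4,380 × 1 × 2 = 1,752,000,000 bytes.
Total = 3,854,400,000 bytes = 3675.84 MiB.

3675.84 MiB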